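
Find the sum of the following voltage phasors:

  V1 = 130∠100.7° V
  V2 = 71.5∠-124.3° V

Step 1 — Convert each phasor to rectangular form:
  V1 = 130·(cos(100.7°) + j·sin(100.7°)) = -24.14 + j127.7 V
  V2 = 71.5·(cos(-124.3°) + j·sin(-124.3°)) = -40.29 - j59.07 V
Step 2 — Sum components: V_total = -64.43 + j68.67 V.
Step 3 — Convert to polar: |V_total| = 94.17 V, ∠V_total = 133.2°.

V_total = 94.17∠133.2° V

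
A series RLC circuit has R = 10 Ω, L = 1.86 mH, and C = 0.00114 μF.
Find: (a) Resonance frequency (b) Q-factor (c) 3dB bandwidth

Step 1 — Resonance: ω₀ = 1/√(LC) = 1/√(0.00186·1.14e-09) = 6.867e+05 rad/s.
Step 2 — f₀ = ω₀/(2π) = 1.093e+05 Hz.
Step 3 — Series Q: Q = ω₀L/R = 6.867e+05·0.00186/10 = 127.7.
Step 4 — Bandwidth: Δω = ω₀/Q = 5376 rad/s; BW = Δω/(2π) = 855.7 Hz.

(a) f₀ = 1.093e+05 Hz  (b) Q = 127.7  (c) BW = 855.7 Hz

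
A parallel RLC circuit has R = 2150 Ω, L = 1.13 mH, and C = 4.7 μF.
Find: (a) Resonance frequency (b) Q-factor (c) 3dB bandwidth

Step 1 — Resonance: ω₀ = 1/√(LC) = 1/√(0.00113·4.7e-06) = 1.372e+04 rad/s.
Step 2 — f₀ = ω₀/(2π) = 2184 Hz.
Step 3 — Parallel Q: Q = R/(ω₀L) = 2150/(1.372e+04·0.00113) = 138.7.
Step 4 — Bandwidth: Δω = ω₀/Q = 98.96 rad/s; BW = Δω/(2π) = 15.75 Hz.

(a) f₀ = 2184 Hz  (b) Q = 138.7  (c) BW = 15.75 Hz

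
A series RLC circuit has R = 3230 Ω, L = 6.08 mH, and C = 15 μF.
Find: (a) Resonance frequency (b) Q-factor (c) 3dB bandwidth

Step 1 — Resonance: ω₀ = 1/√(LC) = 1/√(0.00608·1.5e-05) = 3311 rad/s.
Step 2 — f₀ = ω₀/(2π) = 527 Hz.
Step 3 — Series Q: Q = ω₀L/R = 3311·0.00608/3230 = 0.006233.
Step 4 — Bandwidth: Δω = ω₀/Q = 5.312e+05 rad/s; BW = Δω/(2π) = 8.455e+04 Hz.

(a) f₀ = 527 Hz  (b) Q = 0.006233  (c) BW = 8.455e+04 Hz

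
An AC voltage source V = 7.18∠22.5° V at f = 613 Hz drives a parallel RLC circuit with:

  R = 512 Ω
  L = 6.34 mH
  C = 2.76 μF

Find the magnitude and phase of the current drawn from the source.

Step 1 — Angular frequency: ω = 2π·f = 2π·613 = 3852 rad/s.
Step 2 — Component impedances:
  R: Z = R = 512 Ω
  L: Z = jωL = j·3852·0.00634 = 0 + j24.42 Ω
  C: Z = 1/(jωC) = -j/(ω·C) = 0 - j94.07 Ω
Step 3 — Parallel combination: 1/Z_total = 1/R + 1/L + 1/C; Z_total = 2.116 + j32.84 Ω = 32.91∠86.3° Ω.
Step 4 — Source phasor: V = 7.18∠22.5° V = 6.633 + j2.748 V.
Step 5 — Ohm's law: I = V / Z_total = (6.633 + j2.748) / (2.116 + j32.84) = 0.09627 - j0.1958 A.
Step 6 — Convert to polar: |I| = 0.2182 A, ∠I = -63.8°.

I = 0.2182∠-63.8° A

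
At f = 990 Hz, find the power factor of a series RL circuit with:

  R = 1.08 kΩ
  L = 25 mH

Step 1 — Angular frequency: ω = 2π·f = 2π·990 = 6220 rad/s.
Step 2 — Component impedances:
  R: Z = R = 1080 Ω
  L: Z = jωL = j·6220·0.025 = 0 + j155.5 Ω
Step 3 — Series combination: Z_total = R + L = 1080 + j155.5 Ω = 1091∠8.2° Ω.
Step 4 — Power factor: PF = cos(φ) = Re(Z)/|Z| = 1080/1091.1 = 0.9898.
Step 5 — Type: Im(Z) = 155.5 ⇒ lagging (phase φ = 8.2°).

PF = 0.9898 (lagging, φ = 8.2°)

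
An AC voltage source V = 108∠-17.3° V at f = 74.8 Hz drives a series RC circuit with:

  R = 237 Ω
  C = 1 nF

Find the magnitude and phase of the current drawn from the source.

Step 1 — Angular frequency: ω = 2π·f = 2π·74.8 = 470 rad/s.
Step 2 — Component impedances:
  R: Z = R = 237 Ω
  C: Z = 1/(jωC) = -j/(ω·C) = 0 - j2.128e+06 Ω
Step 3 — Series combination: Z_total = R + C = 237 - j2.128e+06 Ω = 2.128e+06∠-90.0° Ω.
Step 4 — Source phasor: V = 108∠-17.3° V = 103.1 - j32.12 V.
Step 5 — Ohm's law: I = V / Z_total = (103.1 - j32.12) / (237 - j2.128e+06) = 1.51e-05 + j4.846e-05 A.
Step 6 — Convert to polar: |I| = 5.076e-05 A, ∠I = 72.7°.

I = 5.076e-05∠72.7° A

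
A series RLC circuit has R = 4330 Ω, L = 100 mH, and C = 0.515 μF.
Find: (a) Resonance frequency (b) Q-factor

Step 1 — Resonance condition Im(Z)=0 gives ω₀ = 1/√(LC).
Step 2 — ω₀ = 1/√(0.1·5.15e-07) = 4407 rad/s.
Step 3 — f₀ = ω₀/(2π) = 701.3 Hz.
Step 4 — Series Q: Q = ω₀L/R = 4407·0.1/4330 = 0.1018.

(a) f₀ = 701.3 Hz  (b) Q = 0.1018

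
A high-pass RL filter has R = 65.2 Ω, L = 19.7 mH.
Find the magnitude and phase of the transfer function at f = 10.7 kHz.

Step 1 — Angular frequency: ω = 2π·1.07e+04 = 6.723e+04 rad/s.
Step 2 — Transfer function: H(jω) = jωL/(R + jωL).
Step 3 — Numerator jωL = j·1324; denominator R + jωL = 65.2 + j1324.
Step 4 — H = 0.9976 + j0.04911.
Step 5 — Magnitude: |H| = 0.9988 (-0.0 dB); phase: φ = 2.8°.

|H| = 0.9988 (-0.0 dB), φ = 2.8°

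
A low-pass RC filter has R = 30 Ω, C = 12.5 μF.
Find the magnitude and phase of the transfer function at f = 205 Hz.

Step 1 — Angular frequency: ω = 2π·205 = 1288 rad/s.
Step 2 — Transfer function: H(jω) = 1/(1 + jωRC).
Step 3 — Denominator: 1 + jωRC = 1 + j·1288·30·1.25e-05 = 1 + j0.483.
Step 4 — H = 0.8108 - j0.3916.
Step 5 — Magnitude: |H| = 0.9005 (-0.9 dB); phase: φ = -25.8°.

|H| = 0.9005 (-0.9 dB), φ = -25.8°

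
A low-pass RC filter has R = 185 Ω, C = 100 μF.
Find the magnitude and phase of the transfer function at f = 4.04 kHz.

Step 1 — Angular frequency: ω = 2π·4040 = 2.538e+04 rad/s.
Step 2 — Transfer function: H(jω) = 1/(1 + jωRC).
Step 3 — Denominator: 1 + jωRC = 1 + j·2.538e+04·185·0.0001 = 1 + j469.6.
Step 4 — H = 4.535e-06 - j0.002129.
Step 5 — Magnitude: |H| = 0.002129 (-53.4 dB); phase: φ = -89.9°.

|H| = 0.002129 (-53.4 dB), φ = -89.9°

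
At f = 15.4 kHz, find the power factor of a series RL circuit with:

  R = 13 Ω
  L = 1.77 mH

Step 1 — Angular frequency: ω = 2π·f = 2π·1.54e+04 = 9.676e+04 rad/s.
Step 2 — Component impedances:
  R: Z = R = 13 Ω
  L: Z = jωL = j·9.676e+04·0.00177 = 0 + j171.3 Ω
Step 3 — Series combination: Z_total = R + L = 13 + j171.3 Ω = 171.8∠85.7° Ω.
Step 4 — Power factor: PF = cos(φ) = Re(Z)/|Z| = 13/171.76 = 0.07569.
Step 5 — Type: Im(Z) = 171.3 ⇒ lagging (phase φ = 85.7°).

PF = 0.07569 (lagging, φ = 85.7°)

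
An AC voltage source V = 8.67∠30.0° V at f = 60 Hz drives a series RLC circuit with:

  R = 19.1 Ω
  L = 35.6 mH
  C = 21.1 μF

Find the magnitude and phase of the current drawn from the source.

Step 1 — Angular frequency: ω = 2π·f = 2π·60 = 377 rad/s.
Step 2 — Component impedances:
  R: Z = R = 19.1 Ω
  L: Z = jωL = j·377·0.0356 = 0 + j13.42 Ω
  C: Z = 1/(jωC) = -j/(ω·C) = 0 - j125.7 Ω
Step 3 — Series combination: Z_total = R + L + C = 19.1 - j112.3 Ω = 113.9∠-80.3° Ω.
Step 4 — Source phasor: V = 8.67∠30.0° V = 7.508 + j4.335 V.
Step 5 — Ohm's law: I = V / Z_total = (7.508 + j4.335) / (19.1 - j112.3) = -0.02647 + j0.07137 A.
Step 6 — Convert to polar: |I| = 0.07611 A, ∠I = 110.3°.

I = 0.07611∠110.3° A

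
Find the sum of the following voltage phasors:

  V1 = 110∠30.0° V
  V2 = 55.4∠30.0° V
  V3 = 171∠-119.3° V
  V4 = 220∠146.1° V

Step 1 — Convert each phasor to rectangular form:
  V1 = 110·(cos(30.0°) + j·sin(30.0°)) = 95.26 + j55 V
  V2 = 55.4·(cos(30.0°) + j·sin(30.0°)) = 47.98 + j27.7 V
  V3 = 171·(cos(-119.3°) + j·sin(-119.3°)) = -83.68 - j149.1 V
  V4 = 220·(cos(146.1°) + j·sin(146.1°)) = -182.6 + j122.7 V
Step 2 — Sum components: V_total = -123 + j56.28 V.
Step 3 — Convert to polar: |V_total| = 135.3 V, ∠V_total = 155.4°.

V_total = 135.3∠155.4° V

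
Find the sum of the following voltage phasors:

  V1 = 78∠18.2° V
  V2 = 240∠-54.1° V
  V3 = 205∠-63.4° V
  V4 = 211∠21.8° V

Step 1 — Convert each phasor to rectangular form:
  V1 = 78·(cos(18.2°) + j·sin(18.2°)) = 74.1 + j24.36 V
  V2 = 240·(cos(-54.1°) + j·sin(-54.1°)) = 140.7 - j194.4 V
  V3 = 205·(cos(-63.4°) + j·sin(-63.4°)) = 91.79 - j183.3 V
  V4 = 211·(cos(21.8°) + j·sin(21.8°)) = 195.9 + j78.36 V
Step 2 — Sum components: V_total = 502.5 - j275 V.
Step 3 — Convert to polar: |V_total| = 572.8 V, ∠V_total = -28.7°.

V_total = 572.8∠-28.7° V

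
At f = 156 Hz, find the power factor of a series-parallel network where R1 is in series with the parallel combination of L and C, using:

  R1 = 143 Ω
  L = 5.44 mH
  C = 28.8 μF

Step 1 — Angular frequency: ω = 2π·f = 2π·156 = 980.2 rad/s.
Step 2 — Component impedances:
  R1: Z = R = 143 Ω
  L: Z = jωL = j·980.2·0.00544 = 0 + j5.332 Ω
  C: Z = 1/(jωC) = -j/(ω·C) = 0 - j35.42 Ω
Step 3 — Parallel branch: L || C = 1/(1/L + 1/C) = 0 + j6.277 Ω.
Step 4 — Series with R1: Z_total = R1 + (L || C) = 143 + j6.277 Ω = 143.1∠2.5° Ω.
Step 5 — Power factor: PF = cos(φ) = Re(Z)/|Z| = 143/143.14 = 0.999.
Step 6 — Type: Im(Z) = 6.277 ⇒ lagging (phase φ = 2.5°).

PF = 0.999 (lagging, φ = 2.5°)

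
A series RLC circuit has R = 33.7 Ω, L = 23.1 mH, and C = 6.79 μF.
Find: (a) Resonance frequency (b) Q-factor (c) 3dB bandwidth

Step 1 — Resonance: ω₀ = 1/√(LC) = 1/√(0.0231·6.79e-06) = 2525 rad/s.
Step 2 — f₀ = ω₀/(2π) = 401.9 Hz.
Step 3 — Series Q: Q = ω₀L/R = 2525·0.0231/33.7 = 1.731.
Step 4 — Bandwidth: Δω = ω₀/Q = 1459 rad/s; BW = Δω/(2π) = 232.2 Hz.

(a) f₀ = 401.9 Hz  (b) Q = 1.731  (c) BW = 232.2 Hz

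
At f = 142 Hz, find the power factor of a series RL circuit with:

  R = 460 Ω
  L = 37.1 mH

Step 1 — Angular frequency: ω = 2π·f = 2π·142 = 892.2 rad/s.
Step 2 — Component impedances:
  R: Z = R = 460 Ω
  L: Z = jωL = j·892.2·0.0371 = 0 + j33.1 Ω
Step 3 — Series combination: Z_total = R + L = 460 + j33.1 Ω = 461.2∠4.1° Ω.
Step 4 — Power factor: PF = cos(φ) = Re(Z)/|Z| = 460/461.2 = 0.9974.
Step 5 — Type: Im(Z) = 33.1 ⇒ lagging (phase φ = 4.1°).

PF = 0.9974 (lagging, φ = 4.1°)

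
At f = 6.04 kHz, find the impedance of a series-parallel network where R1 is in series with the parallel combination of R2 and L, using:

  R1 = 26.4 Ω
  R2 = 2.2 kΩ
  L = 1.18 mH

Step 1 — Angular frequency: ω = 2π·f = 2π·6040 = 3.795e+04 rad/s.
Step 2 — Component impedances:
  R1: Z = R = 26.4 Ω
  R2: Z = R = 2200 Ω
  L: Z = jωL = j·3.795e+04·0.00118 = 0 + j44.78 Ω
Step 3 — Parallel branch: R2 || L = 1/(1/R2 + 1/L) = 0.9112 + j44.76 Ω.
Step 4 — Series with R1: Z_total = R1 + (R2 || L) = 27.31 + j44.76 Ω = 52.44∠58.6° Ω.

Z = 27.31 + j44.76 Ω = 52.44∠58.6° Ω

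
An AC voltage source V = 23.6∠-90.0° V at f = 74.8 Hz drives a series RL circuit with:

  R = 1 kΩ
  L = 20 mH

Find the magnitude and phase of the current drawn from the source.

Step 1 — Angular frequency: ω = 2π·f = 2π·74.8 = 470 rad/s.
Step 2 — Component impedances:
  R: Z = R = 1000 Ω
  L: Z = jωL = j·470·0.02 = 0 + j9.4 Ω
Step 3 — Series combination: Z_total = R + L = 1000 + j9.4 Ω = 1000∠0.5° Ω.
Step 4 — Source phasor: V = 23.6∠-90.0° V = 0 - j23.6 V.
Step 5 — Ohm's law: I = V / Z_total = (0 - j23.6) / (1000 + j9.4) = -0.0002218 - j0.0236 A.
Step 6 — Convert to polar: |I| = 0.0236 A, ∠I = -90.5°.

I = 0.0236∠-90.5° A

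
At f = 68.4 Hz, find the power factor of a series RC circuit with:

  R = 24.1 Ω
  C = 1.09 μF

Step 1 — Angular frequency: ω = 2π·f = 2π·68.4 = 429.8 rad/s.
Step 2 — Component impedances:
  R: Z = R = 24.1 Ω
  C: Z = 1/(jωC) = -j/(ω·C) = 0 - j2135 Ω
Step 3 — Series combination: Z_total = R + C = 24.1 - j2135 Ω = 2135∠-89.4° Ω.
Step 4 — Power factor: PF = cos(φ) = Re(Z)/|Z| = 24.1/2135 = 0.01129.
Step 5 — Type: Im(Z) = -2135 ⇒ leading (phase φ = -89.4°).

PF = 0.01129 (leading, φ = -89.4°)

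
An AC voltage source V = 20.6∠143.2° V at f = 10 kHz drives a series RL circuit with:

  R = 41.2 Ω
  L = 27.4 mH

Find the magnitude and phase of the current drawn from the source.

Step 1 — Angular frequency: ω = 2π·f = 2π·1e+04 = 6.283e+04 rad/s.
Step 2 — Component impedances:
  R: Z = R = 41.2 Ω
  L: Z = jωL = j·6.283e+04·0.0274 = 0 + j1722 Ω
Step 3 — Series combination: Z_total = R + L = 41.2 + j1722 Ω = 1722∠88.6° Ω.
Step 4 — Source phasor: V = 20.6∠143.2° V = -16.5 + j12.34 V.
Step 5 — Ohm's law: I = V / Z_total = (-16.5 + j12.34) / (41.2 + j1722) = 0.006934 + j0.009747 A.
Step 6 — Convert to polar: |I| = 0.01196 A, ∠I = 54.6°.

I = 0.01196∠54.6° A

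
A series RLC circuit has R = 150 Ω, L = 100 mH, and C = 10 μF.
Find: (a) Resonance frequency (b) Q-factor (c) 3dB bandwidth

Step 1 — Resonance: ω₀ = 1/√(LC) = 1/√(0.1·1e-05) = 1000 rad/s.
Step 2 — f₀ = ω₀/(2π) = 159.2 Hz.
Step 3 — Series Q: Q = ω₀L/R = 1000·0.1/150 = 0.6667.
Step 4 — Bandwidth: Δω = ω₀/Q = 1500 rad/s; BW = Δω/(2π) = 238.7 Hz.

(a) f₀ = 159.2 Hz  (b) Q = 0.6667  (c) BW = 238.7 Hz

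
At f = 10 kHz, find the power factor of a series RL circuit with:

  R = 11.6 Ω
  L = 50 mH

Step 1 — Angular frequency: ω = 2π·f = 2π·1e+04 = 6.283e+04 rad/s.
Step 2 — Component impedances:
  R: Z = R = 11.6 Ω
  L: Z = jωL = j·6.283e+04·0.05 = 0 + j3142 Ω
Step 3 — Series combination: Z_total = R + L = 11.6 + j3142 Ω = 3142∠89.8° Ω.
Step 4 — Power factor: PF = cos(φ) = Re(Z)/|Z| = 11.6/3142 = 0.003692.
Step 5 — Type: Im(Z) = 3142 ⇒ lagging (phase φ = 89.8°).

PF = 0.003692 (lagging, φ = 89.8°)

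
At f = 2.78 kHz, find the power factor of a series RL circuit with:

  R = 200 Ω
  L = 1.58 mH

Step 1 — Angular frequency: ω = 2π·f = 2π·2780 = 1.747e+04 rad/s.
Step 2 — Component impedances:
  R: Z = R = 200 Ω
  L: Z = jωL = j·1.747e+04·0.00158 = 0 + j27.6 Ω
Step 3 — Series combination: Z_total = R + L = 200 + j27.6 Ω = 201.9∠7.9° Ω.
Step 4 — Power factor: PF = cos(φ) = Re(Z)/|Z| = 200/201.9 = 0.9906.
Step 5 — Type: Im(Z) = 27.6 ⇒ lagging (phase φ = 7.9°).

PF = 0.9906 (lagging, φ = 7.9°)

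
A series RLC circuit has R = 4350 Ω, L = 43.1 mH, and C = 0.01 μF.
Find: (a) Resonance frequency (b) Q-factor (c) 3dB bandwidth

Step 1 — Resonance condition Im(Z)=0 gives ω₀ = 1/√(LC).
Step 2 — ω₀ = 1/√(0.0431·1e-08) = 4.817e+04 rad/s.
Step 3 — f₀ = ω₀/(2π) = 7666 Hz.
Step 4 — Series Q: Q = ω₀L/R = 4.817e+04·0.0431/4350 = 0.4773.
Step 5 — 3dB bandwidth: Δω = ω₀/Q = 1.009e+05 rad/s; BW = Δω/(2π) = 1.606e+04 Hz.

(a) f₀ = 7666 Hz  (b) Q = 0.4773  (c) BW = 1.606e+04 Hz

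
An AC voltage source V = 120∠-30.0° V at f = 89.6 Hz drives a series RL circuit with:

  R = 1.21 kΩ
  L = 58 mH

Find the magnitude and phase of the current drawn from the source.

Step 1 — Angular frequency: ω = 2π·f = 2π·89.6 = 563 rad/s.
Step 2 — Component impedances:
  R: Z = R = 1210 Ω
  L: Z = jωL = j·563·0.058 = 0 + j32.65 Ω
Step 3 — Series combination: Z_total = R + L = 1210 + j32.65 Ω = 1210∠1.5° Ω.
Step 4 — Source phasor: V = 120∠-30.0° V = 103.9 - j60 V.
Step 5 — Ohm's law: I = V / Z_total = (103.9 - j60) / (1210 + j32.65) = 0.08449 - j0.05187 A.
Step 6 — Convert to polar: |I| = 0.09914 A, ∠I = -31.5°.

I = 0.09914∠-31.5° A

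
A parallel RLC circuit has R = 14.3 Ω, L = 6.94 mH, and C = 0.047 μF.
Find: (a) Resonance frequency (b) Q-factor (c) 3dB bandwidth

Step 1 — Resonance: ω₀ = 1/√(LC) = 1/√(0.00694·4.7e-08) = 5.537e+04 rad/s.
Step 2 — f₀ = ω₀/(2π) = 8812 Hz.
Step 3 — Parallel Q: Q = R/(ω₀L) = 14.3/(5.537e+04·0.00694) = 0.03721.
Step 4 — Bandwidth: Δω = ω₀/Q = 1.488e+06 rad/s; BW = Δω/(2π) = 2.368e+05 Hz.

(a) f₀ = 8812 Hz  (b) Q = 0.03721  (c) BW = 2.368e+05 Hz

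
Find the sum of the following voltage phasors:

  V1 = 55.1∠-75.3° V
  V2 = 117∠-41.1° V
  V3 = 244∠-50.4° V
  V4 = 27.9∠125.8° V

Step 1 — Convert each phasor to rectangular form:
  V1 = 55.1·(cos(-75.3°) + j·sin(-75.3°)) = 13.98 - j53.3 V
  V2 = 117·(cos(-41.1°) + j·sin(-41.1°)) = 88.17 - j76.91 V
  V3 = 244·(cos(-50.4°) + j·sin(-50.4°)) = 155.5 - j188 V
  V4 = 27.9·(cos(125.8°) + j·sin(125.8°)) = -16.32 + j22.63 V
Step 2 — Sum components: V_total = 241.4 - j295.6 V.
Step 3 — Convert to polar: |V_total| = 381.6 V, ∠V_total = -50.8°.

V_total = 381.6∠-50.8° V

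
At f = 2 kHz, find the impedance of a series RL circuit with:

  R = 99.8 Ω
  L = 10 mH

Step 1 — Angular frequency: ω = 2π·f = 2π·2000 = 1.257e+04 rad/s.
Step 2 — Component impedances:
  R: Z = R = 99.8 Ω
  L: Z = jωL = j·1.257e+04·0.01 = 0 + j125.7 Ω
Step 3 — Series combination: Z_total = R + L = 99.8 + j125.7 Ω = 160.5∠51.5° Ω.

Z = 99.8 + j125.7 Ω = 160.5∠51.5° Ω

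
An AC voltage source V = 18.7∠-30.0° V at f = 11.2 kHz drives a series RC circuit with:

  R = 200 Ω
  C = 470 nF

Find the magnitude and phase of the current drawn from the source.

Step 1 — Angular frequency: ω = 2π·f = 2π·1.12e+04 = 7.037e+04 rad/s.
Step 2 — Component impedances:
  R: Z = R = 200 Ω
  C: Z = 1/(jωC) = -j/(ω·C) = 0 - j30.23 Ω
Step 3 — Series combination: Z_total = R + C = 200 - j30.23 Ω = 202.3∠-8.6° Ω.
Step 4 — Source phasor: V = 18.7∠-30.0° V = 16.19 - j9.35 V.
Step 5 — Ohm's law: I = V / Z_total = (16.19 - j9.35) / (200 - j30.23) = 0.08607 - j0.03374 A.
Step 6 — Convert to polar: |I| = 0.09245 A, ∠I = -21.4°.

I = 0.09245∠-21.4° A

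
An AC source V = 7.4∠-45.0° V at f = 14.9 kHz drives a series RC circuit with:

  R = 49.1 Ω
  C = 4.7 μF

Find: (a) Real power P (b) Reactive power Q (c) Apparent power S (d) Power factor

Step 1 — Angular frequency: ω = 2π·f = 2π·1.49e+04 = 9.362e+04 rad/s.
Step 2 — Component impedances:
  R: Z = R = 49.1 Ω
  C: Z = 1/(jωC) = -j/(ω·C) = 0 - j2.273 Ω
Step 3 — Series combination: Z_total = R + C = 49.1 - j2.273 Ω = 49.15∠-2.7° Ω.
Step 4 — Source phasor: V = 7.4∠-45.0° V = 5.233 - j5.233 V.
Step 5 — Current: I = V / Z = 0.1113 - j0.1014 A = 0.1506∠-42.3° A.
Step 6 — Complex power: S = V·I* = 1.113 - j0.05151 VA.
Step 7 — Real power: P = Re(S) = 1.113 W.
Step 8 — Reactive power: Q = Im(S) = -0.05151 VAR.
Step 9 — Apparent power: |S| = 1.114 VA.
Step 10 — Power factor: PF = P/|S| = 0.9989 (leading).

(a) P = 1.113 W  (b) Q = -0.05151 VAR  (c) S = 1.114 VA  (d) PF = 0.9989 (leading)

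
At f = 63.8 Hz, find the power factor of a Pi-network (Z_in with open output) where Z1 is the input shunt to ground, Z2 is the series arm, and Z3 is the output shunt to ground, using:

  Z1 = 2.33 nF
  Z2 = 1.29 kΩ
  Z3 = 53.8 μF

Step 1 — Angular frequency: ω = 2π·f = 2π·63.8 = 400.9 rad/s.
Step 2 — Component impedances:
  Z1: Z = 1/(jωC) = -j/(ω·C) = 0 - j1.071e+06 Ω
  Z2: Z = R = 1290 Ω
  Z3: Z = 1/(jωC) = -j/(ω·C) = 0 - j46.37 Ω
Step 3 — With open output, the series arm Z2 and the output shunt Z3 appear in series to ground: Z2 + Z3 = 1290 - j46.37 Ω.
Step 4 — Parallel with input shunt Z1: Z_in = Z1 || (Z2 + Z3) = 1290 - j47.92 Ω = 1291∠-2.1° Ω.
Step 5 — Power factor: PF = cos(φ) = Re(Z)/|Z| = 1289.9/1290.8 = 0.9993.
Step 6 — Type: Im(Z) = -47.92 ⇒ leading (phase φ = -2.1°).

PF = 0.9993 (leading, φ = -2.1°)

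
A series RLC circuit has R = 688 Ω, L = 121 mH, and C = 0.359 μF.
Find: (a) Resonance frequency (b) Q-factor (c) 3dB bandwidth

Step 1 — Resonance: ω₀ = 1/√(LC) = 1/√(0.121·3.59e-07) = 4798 rad/s.
Step 2 — f₀ = ω₀/(2π) = 763.6 Hz.
Step 3 — Series Q: Q = ω₀L/R = 4798·0.121/688 = 0.8438.
Step 4 — Bandwidth: Δω = ω₀/Q = 5686 rad/s; BW = Δω/(2π) = 904.9 Hz.

(a) f₀ = 763.6 Hz  (b) Q = 0.8438  (c) BW = 904.9 Hz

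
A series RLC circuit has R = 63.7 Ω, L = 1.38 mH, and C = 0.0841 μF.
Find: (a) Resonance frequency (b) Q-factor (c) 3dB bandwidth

Step 1 — Resonance condition Im(Z)=0 gives ω₀ = 1/√(LC).
Step 2 — ω₀ = 1/√(0.00138·8.41e-08) = 9.282e+04 rad/s.
Step 3 — f₀ = ω₀/(2π) = 1.477e+04 Hz.
Step 4 — Series Q: Q = ω₀L/R = 9.282e+04·0.00138/63.7 = 2.011.
Step 5 — 3dB bandwidth: Δω = ω₀/Q = 4.616e+04 rad/s; BW = Δω/(2π) = 7346 Hz.

(a) f₀ = 1.477e+04 Hz  (b) Q = 2.011  (c) BW = 7346 Hz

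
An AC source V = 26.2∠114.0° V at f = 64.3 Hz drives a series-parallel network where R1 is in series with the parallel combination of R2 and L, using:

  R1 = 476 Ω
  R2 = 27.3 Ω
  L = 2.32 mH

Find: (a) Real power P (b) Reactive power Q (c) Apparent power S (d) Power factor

Step 1 — Angular frequency: ω = 2π·f = 2π·64.3 = 404 rad/s.
Step 2 — Component impedances:
  R1: Z = R = 476 Ω
  R2: Z = R = 27.3 Ω
  L: Z = jωL = j·404·0.00232 = 0 + j0.9373 Ω
Step 3 — Parallel branch: R2 || L = 1/(1/R2 + 1/L) = 0.03214 + j0.9362 Ω.
Step 4 — Series with R1: Z_total = R1 + (R2 || L) = 476 + j0.9362 Ω = 476∠0.1° Ω.
Step 5 — Source phasor: V = 26.2∠114.0° V = -10.66 + j23.93 V.
Step 6 — Current: I = V / Z = -0.02229 + j0.05032 A = 0.05504∠113.9° A.
Step 7 — Complex power: S = V·I* = 1.442 + j0.002836 VA.
Step 8 — Real power: P = Re(S) = 1.442 W.
Step 9 — Reactive power: Q = Im(S) = 0.002836 VAR.
Step 10 — Apparent power: |S| = 1.442 VA.
Step 11 — Power factor: PF = P/|S| = 1 (lagging).

(a) P = 1.442 W  (b) Q = 0.002836 VAR  (c) S = 1.442 VA  (d) PF = 1 (lagging)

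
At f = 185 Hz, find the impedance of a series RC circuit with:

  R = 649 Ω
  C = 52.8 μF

Step 1 — Angular frequency: ω = 2π·f = 2π·185 = 1162 rad/s.
Step 2 — Component impedances:
  R: Z = R = 649 Ω
  C: Z = 1/(jωC) = -j/(ω·C) = 0 - j16.29 Ω
Step 3 — Series combination: Z_total = R + C = 649 - j16.29 Ω = 649.2∠-1.4° Ω.

Z = 649 - j16.29 Ω = 649.2∠-1.4° Ω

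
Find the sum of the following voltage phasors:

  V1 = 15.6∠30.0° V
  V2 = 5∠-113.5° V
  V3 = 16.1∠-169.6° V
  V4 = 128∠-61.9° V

Step 1 — Convert each phasor to rectangular form:
  V1 = 15.6·(cos(30.0°) + j·sin(30.0°)) = 13.51 + j7.8 V
  V2 = 5·(cos(-113.5°) + j·sin(-113.5°)) = -1.994 - j4.585 V
  V3 = 16.1·(cos(-169.6°) + j·sin(-169.6°)) = -15.84 - j2.906 V
  V4 = 128·(cos(-61.9°) + j·sin(-61.9°)) = 60.29 - j112.9 V
Step 2 — Sum components: V_total = 55.97 - j112.6 V.
Step 3 — Convert to polar: |V_total| = 125.7 V, ∠V_total = -63.6°.

V_total = 125.7∠-63.6° V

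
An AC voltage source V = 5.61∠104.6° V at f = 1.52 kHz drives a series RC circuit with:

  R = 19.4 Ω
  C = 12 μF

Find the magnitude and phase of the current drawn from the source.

Step 1 — Angular frequency: ω = 2π·f = 2π·1520 = 9550 rad/s.
Step 2 — Component impedances:
  R: Z = R = 19.4 Ω
  C: Z = 1/(jωC) = -j/(ω·C) = 0 - j8.726 Ω
Step 3 — Series combination: Z_total = R + C = 19.4 - j8.726 Ω = 21.27∠-24.2° Ω.
Step 4 — Source phasor: V = 5.61∠104.6° V = -1.414 + j5.429 V.
Step 5 — Ohm's law: I = V / Z_total = (-1.414 + j5.429) / (19.4 - j8.726) = -0.1653 + j0.2055 A.
Step 6 — Convert to polar: |I| = 0.2637 A, ∠I = 128.8°.

I = 0.2637∠128.8° A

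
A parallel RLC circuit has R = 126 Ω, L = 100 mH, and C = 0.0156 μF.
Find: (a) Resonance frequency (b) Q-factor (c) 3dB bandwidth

Step 1 — Resonance: ω₀ = 1/√(LC) = 1/√(0.1·1.56e-08) = 2.532e+04 rad/s.
Step 2 — f₀ = ω₀/(2π) = 4030 Hz.
Step 3 — Parallel Q: Q = R/(ω₀L) = 126/(2.532e+04·0.1) = 0.04977.
Step 4 — Bandwidth: Δω = ω₀/Q = 5.088e+05 rad/s; BW = Δω/(2π) = 8.097e+04 Hz.

(a) f₀ = 4030 Hz  (b) Q = 0.04977  (c) BW = 8.097e+04 Hz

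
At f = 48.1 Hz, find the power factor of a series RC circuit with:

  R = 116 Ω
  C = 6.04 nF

Step 1 — Angular frequency: ω = 2π·f = 2π·48.1 = 302.2 rad/s.
Step 2 — Component impedances:
  R: Z = R = 116 Ω
  C: Z = 1/(jωC) = -j/(ω·C) = 0 - j5.478e+05 Ω
Step 3 — Series combination: Z_total = R + C = 116 - j5.478e+05 Ω = 5.478e+05∠-90.0° Ω.
Step 4 — Power factor: PF = cos(φ) = Re(Z)/|Z| = 116/5.4782e+05 = 0.0002117.
Step 5 — Type: Im(Z) = -5.478e+05 ⇒ leading (phase φ = -90.0°).

PF = 0.0002117 (leading, φ = -90.0°)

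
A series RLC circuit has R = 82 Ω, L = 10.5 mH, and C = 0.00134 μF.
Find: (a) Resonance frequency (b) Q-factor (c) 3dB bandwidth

Step 1 — Resonance: ω₀ = 1/√(LC) = 1/√(0.0105·1.34e-09) = 2.666e+05 rad/s.
Step 2 — f₀ = ω₀/(2π) = 4.243e+04 Hz.
Step 3 — Series Q: Q = ω₀L/R = 2.666e+05·0.0105/82 = 34.14.
Step 4 — Bandwidth: Δω = ω₀/Q = 7810 rad/s; BW = Δω/(2π) = 1243 Hz.

(a) f₀ = 4.243e+04 Hz  (b) Q = 34.14  (c) BW = 1243 Hz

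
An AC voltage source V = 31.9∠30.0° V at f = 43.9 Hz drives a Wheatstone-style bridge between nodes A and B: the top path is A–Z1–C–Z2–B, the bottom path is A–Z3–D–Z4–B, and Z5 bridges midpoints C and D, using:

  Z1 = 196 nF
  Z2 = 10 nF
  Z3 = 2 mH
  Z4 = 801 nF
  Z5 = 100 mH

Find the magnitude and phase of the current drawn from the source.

Step 1 — Angular frequency: ω = 2π·f = 2π·43.9 = 275.8 rad/s.
Step 2 — Component impedances:
  Z1: Z = 1/(jωC) = -j/(ω·C) = 0 - j1.85e+04 Ω
  Z2: Z = 1/(jωC) = -j/(ω·C) = 0 - j3.625e+05 Ω
  Z3: Z = jωL = j·275.8·0.002 = 0 + j0.5517 Ω
  Z4: Z = 1/(jωC) = -j/(ω·C) = 0 - j4526 Ω
  Z5: Z = jωL = j·275.8·0.1 = 0 + j27.58 Ω
Step 3 — Bridge requires nodal analysis (the Z5 bridge couples midpoints C and D, so the two paths cannot be reduced to a simple series/parallel combination). Setting node B to ground and injecting 1 A at node A, the 3-node admittance system at A, C, D solves to V_A = Z_AB = 0 - j4470 Ω = 4470∠-90.0° Ω.
Step 4 — Source phasor: V = 31.9∠30.0° V = 27.63 + j15.95 V.
Step 5 — Ohm's law: I = V / Z_total = (27.63 + j15.95) / (0 - j4470) = -0.003568 + j0.006181 A.
Step 6 — Convert to polar: |I| = 0.007137 A, ∠I = 120.0°.

I = 0.007137∠120.0° A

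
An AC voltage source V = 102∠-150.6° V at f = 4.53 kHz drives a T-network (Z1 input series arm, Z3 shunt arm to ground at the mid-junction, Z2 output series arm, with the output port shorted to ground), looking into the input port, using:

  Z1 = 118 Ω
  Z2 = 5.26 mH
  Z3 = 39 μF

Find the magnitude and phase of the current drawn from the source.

Step 1 — Angular frequency: ω = 2π·f = 2π·4530 = 2.846e+04 rad/s.
Step 2 — Component impedances:
  Z1: Z = R = 118 Ω
  Z2: Z = jωL = j·2.846e+04·0.00526 = 0 + j149.7 Ω
  Z3: Z = 1/(jωC) = -j/(ω·C) = 0 - j0.9009 Ω
Step 3 — With the output port shorted to ground, the output series arm Z2 runs from the junction to ground; the shunt arm Z3 also runs from the junction to ground. They appear in parallel: Z3 || Z2 = 0 - j0.9063 Ω.
Step 4 — Series with input arm Z1: Z_in = Z1 + (Z3 || Z2) = 118 - j0.9063 Ω = 118∠-0.4° Ω.
Step 5 — Source phasor: V = 102∠-150.6° V = -88.86 - j50.07 V.
Step 6 — Ohm's law: I = V / Z_total = (-88.86 - j50.07) / (118 - j0.9063) = -0.7498 - j0.4301 A.
Step 7 — Convert to polar: |I| = 0.8644 A, ∠I = -150.2°.

I = 0.8644∠-150.2° A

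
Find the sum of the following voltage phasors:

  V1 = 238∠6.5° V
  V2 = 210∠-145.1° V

Step 1 — Convert each phasor to rectangular form:
  V1 = 238·(cos(6.5°) + j·sin(6.5°)) = 236.5 + j26.94 V
  V2 = 210·(cos(-145.1°) + j·sin(-145.1°)) = -172.2 - j120.2 V
Step 2 — Sum components: V_total = 64.24 - j93.21 V.
Step 3 — Convert to polar: |V_total| = 113.2 V, ∠V_total = -55.4°.

V_total = 113.2∠-55.4° V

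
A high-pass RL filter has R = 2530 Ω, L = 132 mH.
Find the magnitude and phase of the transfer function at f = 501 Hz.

Step 1 — Angular frequency: ω = 2π·501 = 3148 rad/s.
Step 2 — Transfer function: H(jω) = jωL/(R + jωL).
Step 3 — Numerator jωL = j·415.5; denominator R + jωL = 2530 + j415.5.
Step 4 — H = 0.02627 + j0.1599.
Step 5 — Magnitude: |H| = 0.1621 (-15.8 dB); phase: φ = 80.7°.

|H| = 0.1621 (-15.8 dB), φ = 80.7°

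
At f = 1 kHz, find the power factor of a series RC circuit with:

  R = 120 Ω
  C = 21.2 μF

Step 1 — Angular frequency: ω = 2π·f = 2π·1000 = 6283 rad/s.
Step 2 — Component impedances:
  R: Z = R = 120 Ω
  C: Z = 1/(jωC) = -j/(ω·C) = 0 - j7.507 Ω
Step 3 — Series combination: Z_total = R + C = 120 - j7.507 Ω = 120.2∠-3.6° Ω.
Step 4 — Power factor: PF = cos(φ) = Re(Z)/|Z| = 120/120.235 = 0.998.
Step 5 — Type: Im(Z) = -7.507 ⇒ leading (phase φ = -3.6°).

PF = 0.998 (leading, φ = -3.6°)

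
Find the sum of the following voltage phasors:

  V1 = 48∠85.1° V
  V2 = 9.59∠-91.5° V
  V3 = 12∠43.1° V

Step 1 — Convert each phasor to rectangular form:
  V1 = 48·(cos(85.1°) + j·sin(85.1°)) = 4.1 + j47.82 V
  V2 = 9.59·(cos(-91.5°) + j·sin(-91.5°)) = -0.251 - j9.587 V
  V3 = 12·(cos(43.1°) + j·sin(43.1°)) = 8.762 + j8.199 V
Step 2 — Sum components: V_total = 12.61 + j46.44 V.
Step 3 — Convert to polar: |V_total| = 48.12 V, ∠V_total = 74.8°.

V_total = 48.12∠74.8° V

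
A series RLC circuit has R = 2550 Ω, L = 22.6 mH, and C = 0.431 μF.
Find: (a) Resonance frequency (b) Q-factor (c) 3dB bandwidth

Step 1 — Resonance condition Im(Z)=0 gives ω₀ = 1/√(LC).
Step 2 — ω₀ = 1/√(0.0226·4.31e-07) = 1.013e+04 rad/s.
Step 3 — f₀ = ω₀/(2π) = 1613 Hz.
Step 4 — Series Q: Q = ω₀L/R = 1.013e+04·0.0226/2550 = 0.0898.
Step 5 — 3dB bandwidth: Δω = ω₀/Q = 1.128e+05 rad/s; BW = Δω/(2π) = 1.796e+04 Hz.

(a) f₀ = 1613 Hz  (b) Q = 0.0898  (c) BW = 1.796e+04 Hz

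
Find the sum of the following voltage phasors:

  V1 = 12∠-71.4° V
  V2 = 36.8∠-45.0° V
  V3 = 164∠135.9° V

Step 1 — Convert each phasor to rectangular form:
  V1 = 12·(cos(-71.4°) + j·sin(-71.4°)) = 3.828 - j11.37 V
  V2 = 36.8·(cos(-45.0°) + j·sin(-45.0°)) = 26.02 - j26.02 V
  V3 = 164·(cos(135.9°) + j·sin(135.9°)) = -117.8 + j114.1 V
Step 2 — Sum components: V_total = -87.92 + j76.73 V.
Step 3 — Convert to polar: |V_total| = 116.7 V, ∠V_total = 138.9°.

V_total = 116.7∠138.9° V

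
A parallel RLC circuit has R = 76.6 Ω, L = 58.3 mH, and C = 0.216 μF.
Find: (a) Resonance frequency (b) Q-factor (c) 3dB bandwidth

Step 1 — Resonance: ω₀ = 1/√(LC) = 1/√(0.0583·2.16e-07) = 8911 rad/s.
Step 2 — f₀ = ω₀/(2π) = 1418 Hz.
Step 3 — Parallel Q: Q = R/(ω₀L) = 76.6/(8911·0.0583) = 0.1474.
Step 4 — Bandwidth: Δω = ω₀/Q = 6.044e+04 rad/s; BW = Δω/(2π) = 9619 Hz.

(a) f₀ = 1418 Hz  (b) Q = 0.1474  (c) BW = 9619 Hz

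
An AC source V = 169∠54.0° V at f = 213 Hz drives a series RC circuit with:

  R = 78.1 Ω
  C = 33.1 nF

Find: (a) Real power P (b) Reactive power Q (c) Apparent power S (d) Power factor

Step 1 — Angular frequency: ω = 2π·f = 2π·213 = 1338 rad/s.
Step 2 — Component impedances:
  R: Z = R = 78.1 Ω
  C: Z = 1/(jωC) = -j/(ω·C) = 0 - j2.257e+04 Ω
Step 3 — Series combination: Z_total = R + C = 78.1 - j2.257e+04 Ω = 2.257e+04∠-89.8° Ω.
Step 4 — Source phasor: V = 169∠54.0° V = 99.34 + j136.7 V.
Step 5 — Current: I = V / Z = -0.006041 + j0.004421 A = 0.007486∠143.8° A.
Step 6 — Complex power: S = V·I* = 0.004377 - j1.265 VA.
Step 7 — Real power: P = Re(S) = 0.004377 W.
Step 8 — Reactive power: Q = Im(S) = -1.265 VAR.
Step 9 — Apparent power: |S| = 1.265 VA.
Step 10 — Power factor: PF = P/|S| = 0.00346 (leading).

(a) P = 0.004377 W  (b) Q = -1.265 VAR  (c) S = 1.265 VA  (d) PF = 0.00346 (leading)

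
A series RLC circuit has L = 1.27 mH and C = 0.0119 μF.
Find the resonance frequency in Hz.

Step 1 — Resonance condition Im(Z)=0 gives ω₀ = 1/√(LC).
Step 2 — ω₀ = 1/√(0.00127·1.19e-08) = 2.572e+05 rad/s.
Step 3 — f₀ = ω₀/(2π) = 4.094e+04 Hz.

f₀ = 4.094e+04 Hz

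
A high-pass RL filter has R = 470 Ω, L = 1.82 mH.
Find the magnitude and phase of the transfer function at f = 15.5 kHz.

Step 1 — Angular frequency: ω = 2π·1.55e+04 = 9.739e+04 rad/s.
Step 2 — Transfer function: H(jω) = jωL/(R + jωL).
Step 3 — Numerator jωL = j·177.2; denominator R + jωL = 470 + j177.2.
Step 4 — H = 0.1245 + j0.3302.
Step 5 — Magnitude: |H| = 0.3529 (-9.0 dB); phase: φ = 69.3°.

|H| = 0.3529 (-9.0 dB), φ = 69.3°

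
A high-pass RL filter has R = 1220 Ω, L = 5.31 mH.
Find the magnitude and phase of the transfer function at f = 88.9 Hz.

Step 1 — Angular frequency: ω = 2π·88.9 = 558.6 rad/s.
Step 2 — Transfer function: H(jω) = jωL/(R + jωL).
Step 3 — Numerator jωL = j·2.966; denominator R + jωL = 1220 + j2.966.
Step 4 — H = 5.911e-06 + j0.002431.
Step 5 — Magnitude: |H| = 0.002431 (-52.3 dB); phase: φ = 89.9°.

|H| = 0.002431 (-52.3 dB), φ = 89.9°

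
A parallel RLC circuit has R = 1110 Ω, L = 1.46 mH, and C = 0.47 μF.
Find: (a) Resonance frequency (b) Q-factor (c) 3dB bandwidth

Step 1 — Resonance: ω₀ = 1/√(LC) = 1/√(0.00146·4.7e-07) = 3.817e+04 rad/s.
Step 2 — f₀ = ω₀/(2π) = 6076 Hz.
Step 3 — Parallel Q: Q = R/(ω₀L) = 1110/(3.817e+04·0.00146) = 19.92.
Step 4 — Bandwidth: Δω = ω₀/Q = 1917 rad/s; BW = Δω/(2π) = 305.1 Hz.

(a) f₀ = 6076 Hz  (b) Q = 19.92  (c) BW = 305.1 Hz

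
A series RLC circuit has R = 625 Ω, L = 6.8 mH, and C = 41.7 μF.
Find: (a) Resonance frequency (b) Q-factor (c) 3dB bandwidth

Step 1 — Resonance: ω₀ = 1/√(LC) = 1/√(0.0068·4.17e-05) = 1878 rad/s.
Step 2 — f₀ = ω₀/(2π) = 298.9 Hz.
Step 3 — Series Q: Q = ω₀L/R = 1878·0.0068/625 = 0.02043.
Step 4 — Bandwidth: Δω = ω₀/Q = 9.191e+04 rad/s; BW = Δω/(2π) = 1.463e+04 Hz.

(a) f₀ = 298.9 Hz  (b) Q = 0.02043  (c) BW = 1.463e+04 Hz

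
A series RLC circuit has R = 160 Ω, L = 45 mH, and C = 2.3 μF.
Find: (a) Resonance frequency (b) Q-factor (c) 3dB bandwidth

Step 1 — Resonance: ω₀ = 1/√(LC) = 1/√(0.045·2.3e-06) = 3108 rad/s.
Step 2 — f₀ = ω₀/(2π) = 494.7 Hz.
Step 3 — Series Q: Q = ω₀L/R = 3108·0.045/160 = 0.8742.
Step 4 — Bandwidth: Δω = ω₀/Q = 3556 rad/s; BW = Δω/(2π) = 565.9 Hz.

(a) f₀ = 494.7 Hz  (b) Q = 0.8742  (c) BW = 565.9 Hz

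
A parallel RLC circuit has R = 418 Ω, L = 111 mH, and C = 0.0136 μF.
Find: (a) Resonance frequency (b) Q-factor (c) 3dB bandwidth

Step 1 — Resonance: ω₀ = 1/√(LC) = 1/√(0.111·1.36e-08) = 2.574e+04 rad/s.
Step 2 — f₀ = ω₀/(2π) = 4096 Hz.
Step 3 — Parallel Q: Q = R/(ω₀L) = 418/(2.574e+04·0.111) = 0.1463.
Step 4 — Bandwidth: Δω = ω₀/Q = 1.759e+05 rad/s; BW = Δω/(2π) = 2.8e+04 Hz.

(a) f₀ = 4096 Hz  (b) Q = 0.1463  (c) BW = 2.8e+04 Hz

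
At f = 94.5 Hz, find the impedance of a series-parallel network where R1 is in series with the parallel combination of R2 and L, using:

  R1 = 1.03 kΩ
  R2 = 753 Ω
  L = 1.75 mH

Step 1 — Angular frequency: ω = 2π·f = 2π·94.5 = 593.8 rad/s.
Step 2 — Component impedances:
  R1: Z = R = 1030 Ω
  R2: Z = R = 753 Ω
  L: Z = jωL = j·593.8·0.00175 = 0 + j1.039 Ω
Step 3 — Parallel branch: R2 || L = 1/(1/R2 + 1/L) = 0.001434 + j1.039 Ω.
Step 4 — Series with R1: Z_total = R1 + (R2 || L) = 1030 + j1.039 Ω = 1030∠0.1° Ω.

Z = 1030 + j1.039 Ω = 1030∠0.1° Ω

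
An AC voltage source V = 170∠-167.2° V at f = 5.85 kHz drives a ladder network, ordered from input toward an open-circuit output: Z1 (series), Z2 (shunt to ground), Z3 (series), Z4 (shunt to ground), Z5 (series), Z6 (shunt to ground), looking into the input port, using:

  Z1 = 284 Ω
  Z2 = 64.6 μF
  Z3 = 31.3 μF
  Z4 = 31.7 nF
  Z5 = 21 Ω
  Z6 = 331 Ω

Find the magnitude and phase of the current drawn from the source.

Step 1 — Angular frequency: ω = 2π·f = 2π·5850 = 3.676e+04 rad/s.
Step 2 — Component impedances:
  Z1: Z = R = 284 Ω
  Z2: Z = 1/(jωC) = -j/(ω·C) = 0 - j0.4211 Ω
  Z3: Z = 1/(jωC) = -j/(ω·C) = 0 - j0.8692 Ω
  Z4: Z = 1/(jωC) = -j/(ω·C) = 0 - j858.2 Ω
  Z5: Z = R = 21 Ω
  Z6: Z = R = 331 Ω
Step 3 — Ladder network (open output): work backward from the far end, alternating series and parallel combinations. Z_in = 284 - j0.4209 Ω = 284∠-0.1° Ω.
Step 4 — Source phasor: V = 170∠-167.2° V = -165.8 - j37.66 V.
Step 5 — Ohm's law: I = V / Z_total = (-165.8 - j37.66) / (284 - j0.4209) = -0.5835 - j0.1335 A.
Step 6 — Convert to polar: |I| = 0.5986 A, ∠I = -167.1°.

I = 0.5986∠-167.1° A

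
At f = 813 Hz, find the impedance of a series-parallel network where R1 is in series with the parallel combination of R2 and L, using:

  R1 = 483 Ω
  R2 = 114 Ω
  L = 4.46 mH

Step 1 — Angular frequency: ω = 2π·f = 2π·813 = 5108 rad/s.
Step 2 — Component impedances:
  R1: Z = R = 483 Ω
  R2: Z = R = 114 Ω
  L: Z = jωL = j·5108·0.00446 = 0 + j22.78 Ω
Step 3 — Parallel branch: R2 || L = 1/(1/R2 + 1/L) = 4.378 + j21.91 Ω.
Step 4 — Series with R1: Z_total = R1 + (R2 || L) = 487.4 + j21.91 Ω = 487.9∠2.6° Ω.

Z = 487.4 + j21.91 Ω = 487.9∠2.6° Ω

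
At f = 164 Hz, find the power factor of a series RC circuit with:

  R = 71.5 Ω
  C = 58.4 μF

Step 1 — Angular frequency: ω = 2π·f = 2π·164 = 1030 rad/s.
Step 2 — Component impedances:
  R: Z = R = 71.5 Ω
  C: Z = 1/(jωC) = -j/(ω·C) = 0 - j16.62 Ω
Step 3 — Series combination: Z_total = R + C = 71.5 - j16.62 Ω = 73.41∠-13.1° Ω.
Step 4 — Power factor: PF = cos(φ) = Re(Z)/|Z| = 71.5/73.41 = 0.974.
Step 5 — Type: Im(Z) = -16.62 ⇒ leading (phase φ = -13.1°).

PF = 0.974 (leading, φ = -13.1°)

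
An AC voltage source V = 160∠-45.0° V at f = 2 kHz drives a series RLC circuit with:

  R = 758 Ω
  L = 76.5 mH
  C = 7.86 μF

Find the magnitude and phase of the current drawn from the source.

Step 1 — Angular frequency: ω = 2π·f = 2π·2000 = 1.257e+04 rad/s.
Step 2 — Component impedances:
  R: Z = R = 758 Ω
  L: Z = jωL = j·1.257e+04·0.0765 = 0 + j961.3 Ω
  C: Z = 1/(jωC) = -j/(ω·C) = 0 - j10.12 Ω
Step 3 — Series combination: Z_total = R + L + C = 758 + j951.2 Ω = 1216∠51.4° Ω.
Step 4 — Source phasor: V = 160∠-45.0° V = 113.1 - j113.1 V.
Step 5 — Ohm's law: I = V / Z_total = (113.1 - j113.1) / (758 + j951.2) = -0.01478 - j0.1307 A.
Step 6 — Convert to polar: |I| = 0.1315 A, ∠I = -96.4°.

I = 0.1315∠-96.4° A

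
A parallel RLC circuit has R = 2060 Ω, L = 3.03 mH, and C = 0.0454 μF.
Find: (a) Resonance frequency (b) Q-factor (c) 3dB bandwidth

Step 1 — Resonance: ω₀ = 1/√(LC) = 1/√(0.00303·4.54e-08) = 8.526e+04 rad/s.
Step 2 — f₀ = ω₀/(2π) = 1.357e+04 Hz.
Step 3 — Parallel Q: Q = R/(ω₀L) = 2060/(8.526e+04·0.00303) = 7.974.
Step 4 — Bandwidth: Δω = ω₀/Q = 1.069e+04 rad/s; BW = Δω/(2π) = 1702 Hz.

(a) f₀ = 1.357e+04 Hz  (b) Q = 7.974  (c) BW = 1702 Hz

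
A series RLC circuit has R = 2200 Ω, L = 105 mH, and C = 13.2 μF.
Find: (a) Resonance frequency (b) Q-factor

Step 1 — Resonance condition Im(Z)=0 gives ω₀ = 1/√(LC).
Step 2 — ω₀ = 1/√(0.105·1.32e-05) = 849.4 rad/s.
Step 3 — f₀ = ω₀/(2π) = 135.2 Hz.
Step 4 — Series Q: Q = ω₀L/R = 849.4·0.105/2200 = 0.04054.

(a) f₀ = 135.2 Hz  (b) Q = 0.04054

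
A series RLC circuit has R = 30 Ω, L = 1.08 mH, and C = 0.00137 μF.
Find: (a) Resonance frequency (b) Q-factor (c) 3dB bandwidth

Step 1 — Resonance: ω₀ = 1/√(LC) = 1/√(0.00108·1.37e-09) = 8.221e+05 rad/s.
Step 2 — f₀ = ω₀/(2π) = 1.308e+05 Hz.
Step 3 — Series Q: Q = ω₀L/R = 8.221e+05·0.00108/30 = 29.6.
Step 4 — Bandwidth: Δω = ω₀/Q = 2.778e+04 rad/s; BW = Δω/(2π) = 4421 Hz.

(a) f₀ = 1.308e+05 Hz  (b) Q = 29.6  (c) BW = 4421 Hz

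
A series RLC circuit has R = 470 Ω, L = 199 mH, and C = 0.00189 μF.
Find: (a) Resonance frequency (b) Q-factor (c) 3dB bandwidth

Step 1 — Resonance condition Im(Z)=0 gives ω₀ = 1/√(LC).
Step 2 — ω₀ = 1/√(0.199·1.89e-09) = 5.156e+04 rad/s.
Step 3 — f₀ = ω₀/(2π) = 8207 Hz.
Step 4 — Series Q: Q = ω₀L/R = 5.156e+04·0.199/470 = 21.83.
Step 5 — 3dB bandwidth: Δω = ω₀/Q = 2362 rad/s; BW = Δω/(2π) = 375.9 Hz.

(a) f₀ = 8207 Hz  (b) Q = 21.83  (c) BW = 375.9 Hz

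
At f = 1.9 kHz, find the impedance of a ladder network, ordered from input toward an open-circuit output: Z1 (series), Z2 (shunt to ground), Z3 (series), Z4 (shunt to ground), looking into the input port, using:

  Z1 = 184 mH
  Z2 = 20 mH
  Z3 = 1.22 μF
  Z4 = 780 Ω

Step 1 — Angular frequency: ω = 2π·f = 2π·1900 = 1.194e+04 rad/s.
Step 2 — Component impedances:
  Z1: Z = jωL = j·1.194e+04·0.184 = 0 + j2197 Ω
  Z2: Z = jωL = j·1.194e+04·0.02 = 0 + j238.8 Ω
  Z3: Z = 1/(jωC) = -j/(ω·C) = 0 - j68.66 Ω
  Z4: Z = R = 780 Ω
Step 3 — Ladder network (open output): work backward from the far end, alternating series and parallel combinations. Z_in = 69.77 + j2420 Ω = 2421∠88.3° Ω.

Z = 69.77 + j2420 Ω = 2421∠88.3° Ω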